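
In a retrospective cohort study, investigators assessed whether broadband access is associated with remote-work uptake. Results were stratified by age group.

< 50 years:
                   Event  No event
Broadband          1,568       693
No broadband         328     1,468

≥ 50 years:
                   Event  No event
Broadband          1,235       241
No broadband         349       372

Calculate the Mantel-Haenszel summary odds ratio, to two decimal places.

OR_MH = Σ(aᵢdᵢ/nᵢ) / Σ(bᵢcᵢ/nᵢ), where nᵢ is the stratum total.
Stratum 1 (< 50 years): n = 4057; a·d/n = 1568·1468/4057 = 567.3710; b·c/n = 693·328/4057 = 56.0276
Stratum 2 (≥ 50 years): n = 2197; a·d/n = 1235·372/2197 = 209.1124; b·c/n = 241·349/2197 = 38.2836
OR_MH = (567.3710 + 209.1124) / (56.0276 + 38.2836) = 776.4834 / 94.3112 = 8.23321

8.23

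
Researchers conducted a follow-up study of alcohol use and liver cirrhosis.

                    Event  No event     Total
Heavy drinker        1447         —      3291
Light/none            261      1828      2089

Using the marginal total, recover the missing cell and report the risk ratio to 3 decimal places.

The missing cell is in the exposed row: 3291 − 1447 = 1844.
So a = 1447, b = 1844, c = 261, d = 1828.
RR = [a/(a+b)] / [c/(c+d)] = (1447/3291) / (261/2089) = 0.43968/0.12494 = 3.51916

3.519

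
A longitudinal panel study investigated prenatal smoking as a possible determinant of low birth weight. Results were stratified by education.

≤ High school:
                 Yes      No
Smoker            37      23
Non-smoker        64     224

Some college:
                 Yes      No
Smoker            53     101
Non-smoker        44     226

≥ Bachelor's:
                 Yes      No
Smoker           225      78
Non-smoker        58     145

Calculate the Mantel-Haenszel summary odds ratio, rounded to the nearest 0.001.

4.927

OR_MH = Σ(aᵢdᵢ/nᵢ) / Σ(bᵢcᵢ/nᵢ), where nᵢ is the stratum total.
Stratum 1 (≤ High school): n = 348; a·d/n = 37·224/348 = 23.8161; b·c/n = 23·64/348 = 4.2299
Stratum 2 (Some college): n = 424; a·d/n = 53·226/424 = 28.2500; b·c/n = 101·44/424 = 10.4811
Stratum 3 (≥ Bachelor's): n = 506; a·d/n = 225·145/506 = 64.4763; b·c/n = 78·58/506 = 8.9407
OR_MH = (23.8161 + 28.2500 + 64.4763) / (4.2299 + 10.4811 + 8.9407) = 116.5424 / 23.6517 = 4.92744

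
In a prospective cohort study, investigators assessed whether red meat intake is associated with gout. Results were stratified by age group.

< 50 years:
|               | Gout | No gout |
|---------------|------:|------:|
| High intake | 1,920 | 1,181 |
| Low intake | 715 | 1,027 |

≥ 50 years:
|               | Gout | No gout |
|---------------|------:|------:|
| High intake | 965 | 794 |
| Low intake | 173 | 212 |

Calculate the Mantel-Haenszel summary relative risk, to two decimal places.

1.44

RR_MH = Σ(aᵢ·n₀ᵢ/nᵢ) / Σ(cᵢ·n₁ᵢ/nᵢ), with n₁ᵢ = aᵢ+bᵢ (exposed), n₀ᵢ = cᵢ+dᵢ (unexposed), nᵢ = n₁ᵢ+n₀ᵢ.
Stratum 1 (< 50 years): n₁ = 3101, n₀ = 1742, n = 4843; a·n₀/n = 1920·1742/4843 = 690.6133; c·n₁/n = 715·3101/4843 = 457.8185
Stratum 2 (≥ 50 years): n₁ = 1759, n₀ = 385, n = 2144; a·n₀/n = 965·385/2144 = 173.2859; c·n₁/n = 173·1759/2144 = 141.9342
RR_MH = (690.6133 + 173.2859) / (457.8185 + 141.9342) = 863.8992 / 599.7527 = 1.44043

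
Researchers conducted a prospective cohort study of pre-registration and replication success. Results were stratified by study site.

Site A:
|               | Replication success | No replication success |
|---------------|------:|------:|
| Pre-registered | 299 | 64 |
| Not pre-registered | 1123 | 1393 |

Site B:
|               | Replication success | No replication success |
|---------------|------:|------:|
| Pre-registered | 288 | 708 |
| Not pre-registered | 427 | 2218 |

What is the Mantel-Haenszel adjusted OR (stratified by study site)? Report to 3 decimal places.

OR_MH = Σ(aᵢdᵢ/nᵢ) / Σ(bᵢcᵢ/nᵢ), where nᵢ is the stratum total.
Stratum 1 (Site A): n = 2879; a·d/n = 299·1393/2879 = 144.6707; b·c/n = 64·1123/2879 = 24.9642
Stratum 2 (Site B): n = 3641; a·d/n = 288·2218/3641 = 175.4419; b·c/n = 708·427/3641 = 83.0310
OR_MH = (144.6707 + 175.4419) / (24.9642 + 83.0310) = 320.1126 / 107.9953 = 2.96414

2.964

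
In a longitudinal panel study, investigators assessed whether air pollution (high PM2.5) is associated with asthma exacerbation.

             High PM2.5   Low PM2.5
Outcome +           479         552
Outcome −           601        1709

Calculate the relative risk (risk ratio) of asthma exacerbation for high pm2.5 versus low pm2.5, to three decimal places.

1.817

Reading the table with exposure as columns: a = 479 (High PM2.5, case), b = 601 (High PM2.5, non-case), c = 552 (Low PM2.5, case), d = 1709.
Risk in exposed = 479/1080 = 0.44352; risk in unexposed = 552/2261 = 0.24414.
RR = 0.44352 / 0.24414 = 1.81666
The risk among the exposed is 1.82 times that among the unexposed.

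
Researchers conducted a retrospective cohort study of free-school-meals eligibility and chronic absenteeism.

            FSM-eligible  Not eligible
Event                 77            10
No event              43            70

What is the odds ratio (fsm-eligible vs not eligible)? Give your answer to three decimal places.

Reading the table with exposure as columns: a = 77 (FSM-eligible, case), b = 43 (FSM-eligible, non-case), c = 10 (Not eligible, case), d = 70.
OR = (a·d)/(b·c) = (77 × 70) / (43 × 10) = 5390 / 430 = 12.53488
The odds of chronic absenteeism are about 12.53 times as high in the fsm-eligible group.

12.535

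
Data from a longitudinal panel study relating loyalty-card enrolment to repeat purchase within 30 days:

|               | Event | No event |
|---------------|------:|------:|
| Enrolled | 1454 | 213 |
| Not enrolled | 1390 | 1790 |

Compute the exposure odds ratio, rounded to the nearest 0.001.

8.791

Cells: a = 1454, b = 213, c = 1390, d = 1790.
OR = (a·d)/(b·c) = (1454 × 1790) / (213 × 1390) = 2602660 / 296070 = 8.79069
The odds of repeat purchase within 30 days are about 8.79 times as high in the enrolled group.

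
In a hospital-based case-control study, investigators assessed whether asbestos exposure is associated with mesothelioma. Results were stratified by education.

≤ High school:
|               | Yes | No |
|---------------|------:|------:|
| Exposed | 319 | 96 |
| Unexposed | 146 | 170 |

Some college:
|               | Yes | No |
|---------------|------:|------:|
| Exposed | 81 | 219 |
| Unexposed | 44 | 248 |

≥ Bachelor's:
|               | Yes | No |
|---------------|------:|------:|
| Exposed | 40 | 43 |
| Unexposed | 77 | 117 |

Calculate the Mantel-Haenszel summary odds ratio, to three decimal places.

OR_MH = Σ(aᵢdᵢ/nᵢ) / Σ(bᵢcᵢ/nᵢ), where nᵢ is the stratum total.
Stratum 1 (≤ High school): n = 731; a·d/n = 319·170/731 = 74.1860; b·c/n = 96·146/731 = 19.1737
Stratum 2 (Some college): n = 592; a·d/n = 81·248/592 = 33.9324; b·c/n = 219·44/592 = 16.2770
Stratum 3 (≥ Bachelor's): n = 277; a·d/n = 40·117/277 = 16.8953; b·c/n = 43·77/277 = 11.9531
OR_MH = (74.1860 + 33.9324 + 16.8953) / (19.1737 + 16.2770 + 11.9531) = 125.0138 / 47.4038 = 2.63721

2.637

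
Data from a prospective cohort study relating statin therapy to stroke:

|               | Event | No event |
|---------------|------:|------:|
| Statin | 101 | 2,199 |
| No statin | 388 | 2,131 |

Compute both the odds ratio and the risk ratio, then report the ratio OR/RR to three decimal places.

0.885

Cells: a = 101, b = 2199, c = 388, d = 2131.
OR = (101·2131)/(2199·388) = 215231/853212 = 0.25226
Risk in exposed = 101/2300 = 0.04391; risk in unexposed = 388/2519 = 0.15403; RR = 0.28510
OR/RR = 0.25226 / 0.28510 = 0.88483
The outcome is not rare, so the OR lies further from 1 than the RR.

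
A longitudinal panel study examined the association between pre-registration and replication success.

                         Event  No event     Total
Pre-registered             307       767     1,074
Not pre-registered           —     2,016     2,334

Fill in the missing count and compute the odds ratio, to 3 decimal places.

The missing cell is in the unexposed row: 2334 − 2016 = 318.
So a = 307, b = 767, c = 318, d = 2016.
OR = (a·d)/(b·c) = (307 × 2016) / (767 × 318) = 618912 / 243906 = 2.53750

2.538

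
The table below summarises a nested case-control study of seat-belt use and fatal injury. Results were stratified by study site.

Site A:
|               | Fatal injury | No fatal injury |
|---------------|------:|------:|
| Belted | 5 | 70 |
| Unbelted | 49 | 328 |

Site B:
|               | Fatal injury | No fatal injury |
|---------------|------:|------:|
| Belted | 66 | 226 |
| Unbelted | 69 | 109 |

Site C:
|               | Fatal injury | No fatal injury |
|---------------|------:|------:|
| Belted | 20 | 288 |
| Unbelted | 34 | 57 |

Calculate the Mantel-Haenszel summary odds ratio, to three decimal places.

OR_MH = Σ(aᵢdᵢ/nᵢ) / Σ(bᵢcᵢ/nᵢ), where nᵢ is the stratum total.
Stratum 1 (Site A): n = 452; a·d/n = 5·328/452 = 3.6283; b·c/n = 70·49/452 = 7.5885
Stratum 2 (Site B): n = 470; a·d/n = 66·109/470 = 15.3064; b·c/n = 226·69/470 = 33.1787
Stratum 3 (Site C): n = 399; a·d/n = 20·57/399 = 2.8571; b·c/n = 288·34/399 = 24.5414
OR_MH = (3.6283 + 15.3064 + 2.8571) / (7.5885 + 33.1787 + 24.5414) = 21.7918 / 65.3086 = 0.33368

0.334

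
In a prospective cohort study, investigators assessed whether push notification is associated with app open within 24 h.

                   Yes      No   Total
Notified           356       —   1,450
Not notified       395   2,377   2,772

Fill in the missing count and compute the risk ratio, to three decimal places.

The missing cell is in the exposed row: 1450 − 356 = 1094.
So a = 356, b = 1094, c = 395, d = 2377.
RR = [a/(a+b)] / [c/(c+d)] = (356/1450) / (395/2772) = 0.24552/0.14250 = 1.72297

1.723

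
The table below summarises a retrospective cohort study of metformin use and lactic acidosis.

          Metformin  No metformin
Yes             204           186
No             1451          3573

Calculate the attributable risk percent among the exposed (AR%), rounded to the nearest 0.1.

Reading the table with exposure as columns: a = 204 (Metformin, case), b = 1451 (Metformin, non-case), c = 186 (No metformin, case), d = 3573.
Risk in exposed = 204/1655 = 0.12326; risk in unexposed = 186/3759 = 0.04948.
RR = 0.12326/0.04948 = 2.49110
AR% = (RR − 1)/RR × 100 = (2.49110 − 1)/2.49110 × 100 = 59.8571%

59.9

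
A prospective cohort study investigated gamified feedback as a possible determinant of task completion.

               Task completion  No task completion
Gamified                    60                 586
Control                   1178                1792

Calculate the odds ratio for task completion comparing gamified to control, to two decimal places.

0.16

Cells: a = 60, b = 586, c = 1178, d = 1792.
OR = (a·d)/(b·c) = (60 × 1792) / (586 × 1178) = 107520 / 690308 = 0.15576
Exposure is associated with lower odds of task completion (OR = 0.16 < 1).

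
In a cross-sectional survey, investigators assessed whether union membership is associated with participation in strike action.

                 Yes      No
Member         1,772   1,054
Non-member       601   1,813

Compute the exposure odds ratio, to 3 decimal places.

5.072

Cells: a = 1772, b = 1054, c = 601, d = 1813.
OR = (a·d)/(b·c) = (1772 × 1813) / (1054 × 601) = 3212636 / 633454 = 5.07162
The odds of participation in strike action are about 5.07 times as high in the member group.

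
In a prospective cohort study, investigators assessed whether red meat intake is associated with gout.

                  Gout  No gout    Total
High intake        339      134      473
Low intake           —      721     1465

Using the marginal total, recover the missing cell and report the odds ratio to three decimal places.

The missing cell is in the unexposed row: 1465 − 721 = 744.
So a = 339, b = 134, c = 744, d = 721.
OR = (a·d)/(b·c) = (339 × 721) / (134 × 744) = 244419 / 99696 = 2.45164

2.452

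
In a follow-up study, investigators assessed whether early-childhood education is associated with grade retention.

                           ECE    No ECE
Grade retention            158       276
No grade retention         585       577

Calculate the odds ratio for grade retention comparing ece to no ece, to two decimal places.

0.56

Reading the table with exposure as columns: a = 158 (ECE, case), b = 585 (ECE, non-case), c = 276 (No ECE, case), d = 577.
OR = (a·d)/(b·c) = (158 × 577) / (585 × 276) = 91166 / 161460 = 0.56464
Exposure is associated with lower odds of grade retention (OR = 0.56 < 1).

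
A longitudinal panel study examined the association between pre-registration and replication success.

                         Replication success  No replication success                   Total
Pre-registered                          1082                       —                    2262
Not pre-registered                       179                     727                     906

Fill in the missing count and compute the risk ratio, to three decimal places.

2.421

The missing cell is in the exposed row: 2262 − 1082 = 1180.
So a = 1082, b = 1180, c = 179, d = 727.
RR = [a/(a+b)] / [c/(c+d)] = (1082/2262) / (179/906) = 0.47834/0.19757 = 2.42108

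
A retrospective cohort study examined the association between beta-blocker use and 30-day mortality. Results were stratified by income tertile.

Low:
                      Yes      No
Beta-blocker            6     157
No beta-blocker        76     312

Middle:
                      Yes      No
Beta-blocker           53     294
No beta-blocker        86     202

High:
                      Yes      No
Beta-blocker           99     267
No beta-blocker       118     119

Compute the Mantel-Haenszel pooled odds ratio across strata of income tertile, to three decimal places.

OR_MH = Σ(aᵢdᵢ/nᵢ) / Σ(bᵢcᵢ/nᵢ), where nᵢ is the stratum total.
Stratum 1 (Low): n = 551; a·d/n = 6·312/551 = 3.3975; b·c/n = 157·76/551 = 21.6552
Stratum 2 (Middle): n = 635; a·d/n = 53·202/635 = 16.8598; b·c/n = 294·86/635 = 39.8173
Stratum 3 (High): n = 603; a·d/n = 99·119/603 = 19.5373; b·c/n = 267·118/603 = 52.2488
OR_MH = (3.3975 + 16.8598 + 19.5373) / (21.6552 + 39.8173 + 52.2488) = 39.7946 / 113.7213 = 0.34993

0.350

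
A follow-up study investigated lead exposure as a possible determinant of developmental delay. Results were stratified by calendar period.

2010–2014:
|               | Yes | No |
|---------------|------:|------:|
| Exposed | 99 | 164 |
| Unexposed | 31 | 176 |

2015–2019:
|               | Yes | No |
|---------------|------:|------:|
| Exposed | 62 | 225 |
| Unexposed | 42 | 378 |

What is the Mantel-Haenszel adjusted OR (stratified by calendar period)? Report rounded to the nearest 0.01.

OR_MH = Σ(aᵢdᵢ/nᵢ) / Σ(bᵢcᵢ/nᵢ), where nᵢ is the stratum total.
Stratum 1 (2010–2014): n = 470; a·d/n = 99·176/470 = 37.0723; b·c/n = 164·31/470 = 10.8170
Stratum 2 (2015–2019): n = 707; a·d/n = 62·378/707 = 33.1485; b·c/n = 225·42/707 = 13.3663
OR_MH = (37.0723 + 33.1485) / (10.8170 + 13.3663) = 70.2209 / 24.1834 = 2.90369

2.90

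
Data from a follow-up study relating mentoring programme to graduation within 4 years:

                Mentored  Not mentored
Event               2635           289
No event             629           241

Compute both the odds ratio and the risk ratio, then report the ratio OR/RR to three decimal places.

2.360

Reading the table with exposure as columns: a = 2635 (Mentored, case), b = 629 (Mentored, non-case), c = 289 (Not mentored, case), d = 241.
OR = (2635·241)/(629·289) = 635035/181781 = 3.49341
Risk in exposed = 2635/3264 = 0.80729; risk in unexposed = 289/530 = 0.54528; RR = 1.48050
OR/RR = 3.49341 / 1.48050 = 2.35961
The outcome is not rare, so the OR lies further from 1 than the RR.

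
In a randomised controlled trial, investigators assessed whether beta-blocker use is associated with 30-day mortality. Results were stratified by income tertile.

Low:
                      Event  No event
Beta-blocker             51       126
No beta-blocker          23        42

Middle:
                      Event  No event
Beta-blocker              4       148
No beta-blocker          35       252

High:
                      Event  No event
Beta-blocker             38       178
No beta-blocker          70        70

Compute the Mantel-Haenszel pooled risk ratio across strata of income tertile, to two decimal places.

RR_MH = Σ(aᵢ·n₀ᵢ/nᵢ) / Σ(cᵢ·n₁ᵢ/nᵢ), with n₁ᵢ = aᵢ+bᵢ (exposed), n₀ᵢ = cᵢ+dᵢ (unexposed), nᵢ = n₁ᵢ+n₀ᵢ.
Stratum 1 (Low): n₁ = 177, n₀ = 65, n = 242; a·n₀/n = 51·65/242 = 13.6983; c·n₁/n = 23·177/242 = 16.8223
Stratum 2 (Middle): n₁ = 152, n₀ = 287, n = 439; a·n₀/n = 4·287/439 = 2.6150; c·n₁/n = 35·152/439 = 12.1185
Stratum 3 (High): n₁ = 216, n₀ = 140, n = 356; a·n₀/n = 38·140/356 = 14.9438; c·n₁/n = 70·216/356 = 42.4719
RR_MH = (13.6983 + 2.6150 + 14.9438) / (16.8223 + 12.1185 + 42.4719) = 31.2572 / 71.4127 = 0.43770

0.44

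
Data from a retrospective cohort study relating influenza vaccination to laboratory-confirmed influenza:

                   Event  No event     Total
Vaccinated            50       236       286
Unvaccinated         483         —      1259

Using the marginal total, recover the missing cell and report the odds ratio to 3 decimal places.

The missing cell is in the unexposed row: 1259 − 483 = 776.
So a = 50, b = 236, c = 483, d = 776.
OR = (a·d)/(b·c) = (50 × 776) / (236 × 483) = 38800 / 113988 = 0.34039

0.340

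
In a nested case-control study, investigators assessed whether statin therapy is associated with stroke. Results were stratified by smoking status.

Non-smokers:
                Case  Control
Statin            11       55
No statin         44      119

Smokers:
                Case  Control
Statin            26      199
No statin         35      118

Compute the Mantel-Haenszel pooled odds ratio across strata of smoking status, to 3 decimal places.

0.477

OR_MH = Σ(aᵢdᵢ/nᵢ) / Σ(bᵢcᵢ/nᵢ), where nᵢ is the stratum total.
Stratum 1 (Non-smokers): n = 229; a·d/n = 11·119/229 = 5.7162; b·c/n = 55·44/229 = 10.5677
Stratum 2 (Smokers): n = 378; a·d/n = 26·118/378 = 8.1164; b·c/n = 199·35/378 = 18.4259
OR_MH = (5.7162 + 8.1164) / (10.5677 + 18.4259) = 13.8326 / 28.9936 = 0.47709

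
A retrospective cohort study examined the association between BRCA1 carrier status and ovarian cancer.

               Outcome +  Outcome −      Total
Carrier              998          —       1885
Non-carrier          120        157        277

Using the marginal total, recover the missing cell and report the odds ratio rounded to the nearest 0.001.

The missing cell is in the exposed row: 1885 − 998 = 887.
So a = 998, b = 887, c = 120, d = 157.
OR = (a·d)/(b·c) = (998 × 157) / (887 × 120) = 156686 / 106440 = 1.47206

1.472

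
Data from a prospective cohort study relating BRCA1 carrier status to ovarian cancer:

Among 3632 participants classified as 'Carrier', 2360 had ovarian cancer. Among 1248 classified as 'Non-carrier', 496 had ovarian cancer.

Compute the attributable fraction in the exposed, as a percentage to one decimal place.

38.8

From the description: a = 2360, b = 1272, c = 496, d = 752.
Risk in exposed = 2360/3632 = 0.64978; risk in unexposed = 496/1248 = 0.39744.
RR = 0.64978/0.39744 = 1.63493
AR% = (RR − 1)/RR × 100 = (1.63493 − 1)/1.63493 × 100 = 38.8353%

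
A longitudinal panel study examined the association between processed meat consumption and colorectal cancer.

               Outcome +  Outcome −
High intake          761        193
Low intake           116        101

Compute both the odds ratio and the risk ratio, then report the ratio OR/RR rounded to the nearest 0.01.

2.30

Cells: a = 761, b = 193, c = 116, d = 101.
OR = (761·101)/(193·116) = 76861/22388 = 3.43313
Risk in exposed = 761/954 = 0.79769; risk in unexposed = 116/217 = 0.53456; RR = 1.49224
OR/RR = 3.43313 / 1.49224 = 2.30066
The outcome is not rare, so the OR lies further from 1 than the RR.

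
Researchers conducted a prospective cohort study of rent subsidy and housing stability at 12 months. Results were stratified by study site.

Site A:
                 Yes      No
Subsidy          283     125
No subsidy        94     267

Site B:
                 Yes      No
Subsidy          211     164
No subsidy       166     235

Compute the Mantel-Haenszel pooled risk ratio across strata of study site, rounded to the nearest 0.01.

RR_MH = Σ(aᵢ·n₀ᵢ/nᵢ) / Σ(cᵢ·n₁ᵢ/nᵢ), with n₁ᵢ = aᵢ+bᵢ (exposed), n₀ᵢ = cᵢ+dᵢ (unexposed), nᵢ = n₁ᵢ+n₀ᵢ.
Stratum 1 (Site A): n₁ = 408, n₀ = 361, n = 769; a·n₀/n = 283·361/769 = 132.8518; c·n₁/n = 94·408/769 = 49.8726
Stratum 2 (Site B): n₁ = 375, n₀ = 401, n = 776; a·n₀/n = 211·401/776 = 109.0348; c·n₁/n = 166·375/776 = 80.2191
RR_MH = (132.8518 + 109.0348) / (49.8726 + 80.2191) = 241.8865 / 130.0916 = 1.85936

1.86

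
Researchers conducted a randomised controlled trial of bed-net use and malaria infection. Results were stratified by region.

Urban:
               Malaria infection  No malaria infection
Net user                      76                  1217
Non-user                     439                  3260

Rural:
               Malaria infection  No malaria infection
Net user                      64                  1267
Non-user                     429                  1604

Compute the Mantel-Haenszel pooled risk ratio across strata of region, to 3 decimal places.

0.335

RR_MH = Σ(aᵢ·n₀ᵢ/nᵢ) / Σ(cᵢ·n₁ᵢ/nᵢ), with n₁ᵢ = aᵢ+bᵢ (exposed), n₀ᵢ = cᵢ+dᵢ (unexposed), nᵢ = n₁ᵢ+n₀ᵢ.
Stratum 1 (Urban): n₁ = 1293, n₀ = 3699, n = 4992; a·n₀/n = 76·3699/4992 = 56.3149; c·n₁/n = 439·1293/4992 = 113.7073
Stratum 2 (Rural): n₁ = 1331, n₀ = 2033, n = 3364; a·n₀/n = 64·2033/3364 = 38.6778; c·n₁/n = 429·1331/3364 = 169.7381
RR_MH = (56.3149 + 38.6778) / (113.7073 + 169.7381) = 94.9927 / 283.4454 = 0.33514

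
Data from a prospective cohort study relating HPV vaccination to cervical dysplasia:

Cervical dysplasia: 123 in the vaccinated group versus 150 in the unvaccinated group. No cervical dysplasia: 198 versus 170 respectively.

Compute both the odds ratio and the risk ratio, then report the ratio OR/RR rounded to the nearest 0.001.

From the description: a = 123, b = 198, c = 150, d = 170.
OR = (123·170)/(198·150) = 20910/29700 = 0.70404
Risk in exposed = 123/321 = 0.38318; risk in unexposed = 150/320 = 0.46875; RR = 0.81745
OR/RR = 0.70404 / 0.81745 = 0.86127
The outcome is not rare, so the OR lies further from 1 than the RR.

0.861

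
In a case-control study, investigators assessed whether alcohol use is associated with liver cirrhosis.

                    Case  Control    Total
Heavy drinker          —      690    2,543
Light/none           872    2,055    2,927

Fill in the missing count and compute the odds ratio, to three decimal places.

6.329

The missing cell is in the exposed row: 2543 − 690 = 1853.
So a = 1853, b = 690, c = 872, d = 2055.
OR = (a·d)/(b·c) = (1853 × 2055) / (690 × 872) = 3807915 / 601680 = 6.32880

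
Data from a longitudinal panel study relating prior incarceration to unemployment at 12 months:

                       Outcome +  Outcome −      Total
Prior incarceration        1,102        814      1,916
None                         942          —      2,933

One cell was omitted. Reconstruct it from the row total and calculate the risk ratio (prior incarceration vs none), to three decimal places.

1.791

The missing cell is in the unexposed row: 2933 − 942 = 1991.
So a = 1102, b = 814, c = 942, d = 1991.
RR = [a/(a+b)] / [c/(c+d)] = (1102/1916) / (942/2933) = 0.57516/0.32117 = 1.79080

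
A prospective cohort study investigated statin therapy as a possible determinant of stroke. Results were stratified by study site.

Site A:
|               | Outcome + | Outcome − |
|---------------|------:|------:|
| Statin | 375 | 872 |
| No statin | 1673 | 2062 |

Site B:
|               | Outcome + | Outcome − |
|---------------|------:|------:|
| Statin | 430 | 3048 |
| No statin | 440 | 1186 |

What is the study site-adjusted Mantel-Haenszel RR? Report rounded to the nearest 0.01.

RR_MH = Σ(aᵢ·n₀ᵢ/nᵢ) / Σ(cᵢ·n₁ᵢ/nᵢ), with n₁ᵢ = aᵢ+bᵢ (exposed), n₀ᵢ = cᵢ+dᵢ (unexposed), nᵢ = n₁ᵢ+n₀ᵢ.
Stratum 1 (Site A): n₁ = 1247, n₀ = 3735, n = 4982; a·n₀/n = 375·3735/4982 = 281.1371; c·n₁/n = 1673·1247/4982 = 418.7537
Stratum 2 (Site B): n₁ = 3478, n₀ = 1626, n = 5104; a·n₀/n = 430·1626/5104 = 136.9867; c·n₁/n = 440·3478/5104 = 299.8276
RR_MH = (281.1371 + 136.9867) / (418.7537 + 299.8276) = 418.1238 / 718.5813 = 0.58187

0.58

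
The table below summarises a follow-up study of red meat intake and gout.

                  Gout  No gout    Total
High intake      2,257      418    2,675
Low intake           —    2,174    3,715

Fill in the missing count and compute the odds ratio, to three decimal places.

The missing cell is in the unexposed row: 3715 − 2174 = 1541.
So a = 2257, b = 418, c = 1541, d = 2174.
OR = (a·d)/(b·c) = (2257 × 2174) / (418 × 1541) = 4906718 / 644138 = 7.61750

7.617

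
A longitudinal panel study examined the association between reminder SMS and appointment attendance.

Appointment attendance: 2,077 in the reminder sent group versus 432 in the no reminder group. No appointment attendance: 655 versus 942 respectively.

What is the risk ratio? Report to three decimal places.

From the description: a = 2077, b = 655, c = 432, d = 942.
Risk in exposed = 2077/2732 = 0.76025; risk in unexposed = 432/1374 = 0.31441.
RR = 0.76025 / 0.31441 = 2.41801
The risk among the exposed is 2.42 times that among the unexposed.

2.418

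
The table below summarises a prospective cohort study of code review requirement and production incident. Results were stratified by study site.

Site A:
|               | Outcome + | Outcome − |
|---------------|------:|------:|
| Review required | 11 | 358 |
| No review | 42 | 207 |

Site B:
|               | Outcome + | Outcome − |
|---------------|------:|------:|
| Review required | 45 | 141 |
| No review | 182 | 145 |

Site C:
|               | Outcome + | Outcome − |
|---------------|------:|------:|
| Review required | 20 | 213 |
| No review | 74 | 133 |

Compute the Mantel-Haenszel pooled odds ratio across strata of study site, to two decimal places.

OR_MH = Σ(aᵢdᵢ/nᵢ) / Σ(bᵢcᵢ/nᵢ), where nᵢ is the stratum total.
Stratum 1 (Site A): n = 618; a·d/n = 11·207/618 = 3.6845; b·c/n = 358·42/618 = 24.3301
Stratum 2 (Site B): n = 513; a·d/n = 45·145/513 = 12.7193; b·c/n = 141·182/513 = 50.0234
Stratum 3 (Site C): n = 440; a·d/n = 20·133/440 = 6.0455; b·c/n = 213·74/440 = 35.8227
OR_MH = (3.6845 + 12.7193 + 6.0455) / (24.3301 + 50.0234 + 35.8227) = 22.4492 / 110.1762 = 0.20376

0.20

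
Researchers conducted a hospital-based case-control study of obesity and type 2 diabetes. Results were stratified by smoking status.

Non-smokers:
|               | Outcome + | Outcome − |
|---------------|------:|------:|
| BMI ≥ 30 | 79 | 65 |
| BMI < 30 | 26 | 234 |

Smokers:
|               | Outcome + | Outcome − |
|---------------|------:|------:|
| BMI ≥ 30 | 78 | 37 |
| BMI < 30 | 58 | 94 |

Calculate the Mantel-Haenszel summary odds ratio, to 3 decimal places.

5.991

OR_MH = Σ(aᵢdᵢ/nᵢ) / Σ(bᵢcᵢ/nᵢ), where nᵢ is the stratum total.
Stratum 1 (Non-smokers): n = 404; a·d/n = 79·234/404 = 45.7574; b·c/n = 65·26/404 = 4.1832
Stratum 2 (Smokers): n = 267; a·d/n = 78·94/267 = 27.4607; b·c/n = 37·58/267 = 8.0375
OR_MH = (45.7574 + 27.4607) / (4.1832 + 8.0375) = 73.2181 / 12.2206 = 5.99136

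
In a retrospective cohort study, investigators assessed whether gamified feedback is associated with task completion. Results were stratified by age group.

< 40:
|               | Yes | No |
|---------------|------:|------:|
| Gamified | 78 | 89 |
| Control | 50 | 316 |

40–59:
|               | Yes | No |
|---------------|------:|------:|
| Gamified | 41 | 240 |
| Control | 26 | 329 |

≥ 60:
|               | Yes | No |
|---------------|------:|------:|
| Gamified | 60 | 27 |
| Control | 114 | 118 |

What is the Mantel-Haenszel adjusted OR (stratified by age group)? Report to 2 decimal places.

OR_MH = Σ(aᵢdᵢ/nᵢ) / Σ(bᵢcᵢ/nᵢ), where nᵢ is the stratum total.
Stratum 1 (< 40): n = 533; a·d/n = 78·316/533 = 46.2439; b·c/n = 89·50/533 = 8.3490
Stratum 2 (40–59): n = 636; a·d/n = 41·329/636 = 21.2091; b·c/n = 240·26/636 = 9.8113
Stratum 3 (≥ 60): n = 319; a·d/n = 60·118/319 = 22.1944; b·c/n = 27·114/319 = 9.6489
OR_MH = (46.2439 + 21.2091 + 22.1944) / (8.3490 + 9.8113 + 9.6489) = 89.6474 / 27.8092 = 3.22366

3.22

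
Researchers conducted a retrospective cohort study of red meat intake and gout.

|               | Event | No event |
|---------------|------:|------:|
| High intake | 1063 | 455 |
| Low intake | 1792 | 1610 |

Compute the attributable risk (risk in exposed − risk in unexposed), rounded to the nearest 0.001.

0.174

Cells: a = 1063, b = 455, c = 1792, d = 1610.
Risk in exposed = 1063/1518 = 0.700264; risk in unexposed = 1792/3402 = 0.526749.
Risk difference = 0.700264 − 0.526749 = 0.173515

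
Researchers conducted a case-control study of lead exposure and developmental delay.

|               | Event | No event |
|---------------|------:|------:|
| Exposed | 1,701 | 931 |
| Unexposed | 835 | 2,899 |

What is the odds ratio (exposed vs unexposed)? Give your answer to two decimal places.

Cells: a = 1701, b = 931, c = 835, d = 2899.
OR = (a·d)/(b·c) = (1701 × 2899) / (931 × 835) = 4931199 / 777385 = 6.34332
The odds of developmental delay are about 6.34 times as high in the exposed group.

6.34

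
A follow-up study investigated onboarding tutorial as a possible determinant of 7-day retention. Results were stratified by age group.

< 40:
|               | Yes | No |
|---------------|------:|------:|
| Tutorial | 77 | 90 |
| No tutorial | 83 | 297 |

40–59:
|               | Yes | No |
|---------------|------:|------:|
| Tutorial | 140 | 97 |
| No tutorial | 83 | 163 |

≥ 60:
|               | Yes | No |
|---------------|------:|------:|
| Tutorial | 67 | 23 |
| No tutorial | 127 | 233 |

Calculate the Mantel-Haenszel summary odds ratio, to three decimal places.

OR_MH = Σ(aᵢdᵢ/nᵢ) / Σ(bᵢcᵢ/nᵢ), where nᵢ is the stratum total.
Stratum 1 (< 40): n = 547; a·d/n = 77·297/547 = 41.8080; b·c/n = 90·83/547 = 13.6563
Stratum 2 (40–59): n = 483; a·d/n = 140·163/483 = 47.2464; b·c/n = 97·83/483 = 16.6687
Stratum 3 (≥ 60): n = 450; a·d/n = 67·233/450 = 34.6911; b·c/n = 23·127/450 = 6.4911
OR_MH = (41.8080 + 47.2464 + 34.6911) / (13.6563 + 16.6687 + 6.4911) = 123.7455 / 36.8162 = 3.36117

3.361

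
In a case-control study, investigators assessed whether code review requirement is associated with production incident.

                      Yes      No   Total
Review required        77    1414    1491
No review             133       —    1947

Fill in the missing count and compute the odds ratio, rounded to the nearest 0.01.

The missing cell is in the unexposed row: 1947 − 133 = 1814.
So a = 77, b = 1414, c = 133, d = 1814.
OR = (a·d)/(b·c) = (77 × 1814) / (1414 × 133) = 139678 / 188062 = 0.74272

0.74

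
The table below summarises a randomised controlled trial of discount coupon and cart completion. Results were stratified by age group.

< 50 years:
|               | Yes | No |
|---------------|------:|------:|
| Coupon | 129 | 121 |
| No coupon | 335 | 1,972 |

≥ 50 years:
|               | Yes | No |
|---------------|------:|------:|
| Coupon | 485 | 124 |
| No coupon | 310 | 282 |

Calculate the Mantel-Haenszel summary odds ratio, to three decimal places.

OR_MH = Σ(aᵢdᵢ/nᵢ) / Σ(bᵢcᵢ/nᵢ), where nᵢ is the stratum total.
Stratum 1 (< 50 years): n = 2557; a·d/n = 129·1972/2557 = 99.4869; b·c/n = 121·335/2557 = 15.8526
Stratum 2 (≥ 50 years): n = 1201; a·d/n = 485·282/1201 = 113.8801; b·c/n = 124·310/1201 = 32.0067
OR_MH = (99.4869 + 113.8801) / (15.8526 + 32.0067) = 213.3670 / 47.8592 = 4.45822

4.458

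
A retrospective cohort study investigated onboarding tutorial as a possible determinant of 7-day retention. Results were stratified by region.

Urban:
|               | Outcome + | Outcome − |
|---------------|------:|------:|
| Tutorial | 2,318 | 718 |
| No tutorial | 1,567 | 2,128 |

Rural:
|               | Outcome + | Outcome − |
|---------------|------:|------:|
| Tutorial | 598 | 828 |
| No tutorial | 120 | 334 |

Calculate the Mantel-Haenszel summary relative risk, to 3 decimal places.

RR_MH = Σ(aᵢ·n₀ᵢ/nᵢ) / Σ(cᵢ·n₁ᵢ/nᵢ), with n₁ᵢ = aᵢ+bᵢ (exposed), n₀ᵢ = cᵢ+dᵢ (unexposed), nᵢ = n₁ᵢ+n₀ᵢ.
Stratum 1 (Urban): n₁ = 3036, n₀ = 3695, n = 6731; a·n₀/n = 2318·3695/6731 = 1272.4721; c·n₁/n = 1567·3036/6731 = 706.7913
Stratum 2 (Rural): n₁ = 1426, n₀ = 454, n = 1880; a·n₀/n = 598·454/1880 = 144.4106; c·n₁/n = 120·1426/1880 = 91.0213
RR_MH = (1272.4721 + 144.4106) / (706.7913 + 91.0213) = 1416.8828 / 797.8125 = 1.77596

1.776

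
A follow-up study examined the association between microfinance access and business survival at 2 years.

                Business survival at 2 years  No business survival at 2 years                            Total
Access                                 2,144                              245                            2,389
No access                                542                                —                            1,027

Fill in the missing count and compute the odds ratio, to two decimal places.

7.83

The missing cell is in the unexposed row: 1027 − 542 = 485.
So a = 2144, b = 245, c = 542, d = 485.
OR = (a·d)/(b·c) = (2144 × 485) / (245 × 542) = 1039840 / 132790 = 7.83071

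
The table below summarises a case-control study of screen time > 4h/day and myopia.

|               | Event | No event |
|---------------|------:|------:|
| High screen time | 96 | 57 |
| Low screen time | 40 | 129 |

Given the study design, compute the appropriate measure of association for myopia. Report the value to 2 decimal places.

Cells: a = 96, b = 57, c = 40, d = 129.
This is a case-control study: participants were sampled on outcome status, so risks in the source population cannot be estimated directly — relative risk is not valid here. The odds ratio is the appropriate measure.
OR = (a·d)/(b·c) = (96 × 129) / (57 × 40) = 12384 / 2280 = 5.43158

5.43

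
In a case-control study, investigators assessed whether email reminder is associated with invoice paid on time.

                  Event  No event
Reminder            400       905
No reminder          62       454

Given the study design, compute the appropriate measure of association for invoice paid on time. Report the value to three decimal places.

3.236

Cells: a = 400, b = 905, c = 62, d = 454.
This is a case-control study: participants were sampled on outcome status, so risks in the source population cannot be estimated directly — relative risk is not valid here. The odds ratio is the appropriate measure.
OR = (a·d)/(b·c) = (400 × 454) / (905 × 62) = 181600 / 56110 = 3.23650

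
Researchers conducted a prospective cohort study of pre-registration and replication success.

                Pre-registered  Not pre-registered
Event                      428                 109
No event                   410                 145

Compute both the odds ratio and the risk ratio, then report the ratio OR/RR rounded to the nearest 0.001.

Reading the table with exposure as columns: a = 428 (Pre-registered, case), b = 410 (Pre-registered, non-case), c = 109 (Not pre-registered, case), d = 145.
OR = (428·145)/(410·109) = 62060/44690 = 1.38868
Risk in exposed = 428/838 = 0.51074; risk in unexposed = 109/254 = 0.42913; RR = 1.19016
OR/RR = 1.38868 / 1.19016 = 1.16679
The outcome is not rare, so the OR lies further from 1 than the RR.

1.167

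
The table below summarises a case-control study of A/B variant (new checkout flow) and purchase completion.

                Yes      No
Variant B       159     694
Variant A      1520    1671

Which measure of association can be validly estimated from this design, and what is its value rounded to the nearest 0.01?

0.25

Cells: a = 159, b = 694, c = 1520, d = 1671.
This is a case-control study: participants were sampled on outcome status, so risks in the source population cannot be estimated directly — relative risk is not valid here. The odds ratio is the appropriate measure.
OR = (a·d)/(b·c) = (159 × 1671) / (694 × 1520) = 265689 / 1054880 = 0.25187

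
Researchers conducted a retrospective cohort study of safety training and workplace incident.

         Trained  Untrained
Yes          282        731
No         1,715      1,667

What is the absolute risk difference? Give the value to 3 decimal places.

-0.164

Reading the table with exposure as columns: a = 282 (Trained, case), b = 1715 (Trained, non-case), c = 731 (Untrained, case), d = 1667.
Risk in exposed = 282/1997 = 0.141212; risk in unexposed = 731/2398 = 0.304837.
Risk difference = 0.141212 − 0.304837 = -0.163626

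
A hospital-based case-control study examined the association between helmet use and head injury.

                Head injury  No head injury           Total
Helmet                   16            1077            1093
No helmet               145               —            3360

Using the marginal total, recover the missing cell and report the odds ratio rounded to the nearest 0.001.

The missing cell is in the unexposed row: 3360 − 145 = 3215.
So a = 16, b = 1077, c = 145, d = 3215.
OR = (a·d)/(b·c) = (16 × 3215) / (1077 × 145) = 51440 / 156165 = 0.32940

0.329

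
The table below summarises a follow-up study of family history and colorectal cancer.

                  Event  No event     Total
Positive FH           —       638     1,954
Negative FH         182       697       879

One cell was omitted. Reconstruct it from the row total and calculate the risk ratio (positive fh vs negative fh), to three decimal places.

3.253

The missing cell is in the exposed row: 1954 − 638 = 1316.
So a = 1316, b = 638, c = 182, d = 697.
RR = [a/(a+b)] / [c/(c+d)] = (1316/1954) / (182/879) = 0.67349/0.20705 = 3.25274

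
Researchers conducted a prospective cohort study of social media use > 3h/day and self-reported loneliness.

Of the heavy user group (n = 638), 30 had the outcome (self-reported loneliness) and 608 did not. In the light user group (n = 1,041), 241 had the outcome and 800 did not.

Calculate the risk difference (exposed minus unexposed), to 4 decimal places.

-0.1845

From the description: a = 30, b = 608, c = 241, d = 800.
Risk in exposed = 30/638 = 0.047022; risk in unexposed = 241/1041 = 0.231508.
Risk difference = 0.047022 − 0.231508 = -0.184486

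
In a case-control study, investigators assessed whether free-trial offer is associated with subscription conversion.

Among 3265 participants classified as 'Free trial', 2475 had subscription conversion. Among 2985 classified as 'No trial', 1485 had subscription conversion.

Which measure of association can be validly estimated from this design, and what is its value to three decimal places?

3.165

From the description: a = 2475, b = 790, c = 1485, d = 1500.
This is a case-control study: participants were sampled on outcome status, so risks in the source population cannot be estimated directly — relative risk is not valid here. The odds ratio is the appropriate measure.
OR = (a·d)/(b·c) = (2475 × 1500) / (790 × 1485) = 3712500 / 1173150 = 3.16456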